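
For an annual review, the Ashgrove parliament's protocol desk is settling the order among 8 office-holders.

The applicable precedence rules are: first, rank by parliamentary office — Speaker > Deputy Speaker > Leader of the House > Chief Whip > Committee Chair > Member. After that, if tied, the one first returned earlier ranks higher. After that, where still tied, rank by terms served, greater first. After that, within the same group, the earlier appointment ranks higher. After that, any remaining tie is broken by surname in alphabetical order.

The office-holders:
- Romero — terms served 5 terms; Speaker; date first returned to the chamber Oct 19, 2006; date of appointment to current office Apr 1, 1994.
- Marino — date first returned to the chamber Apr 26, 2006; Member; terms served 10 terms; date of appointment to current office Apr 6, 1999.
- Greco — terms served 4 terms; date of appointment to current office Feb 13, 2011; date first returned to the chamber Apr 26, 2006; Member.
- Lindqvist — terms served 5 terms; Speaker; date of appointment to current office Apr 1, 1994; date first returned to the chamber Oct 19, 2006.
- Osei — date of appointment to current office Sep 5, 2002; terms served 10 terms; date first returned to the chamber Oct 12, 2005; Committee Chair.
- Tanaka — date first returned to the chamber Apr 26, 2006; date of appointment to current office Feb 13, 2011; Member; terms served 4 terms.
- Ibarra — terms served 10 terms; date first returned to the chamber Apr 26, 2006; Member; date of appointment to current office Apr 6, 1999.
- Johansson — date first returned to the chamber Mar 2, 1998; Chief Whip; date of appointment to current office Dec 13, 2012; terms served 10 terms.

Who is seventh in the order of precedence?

Greco

By parliamentary office: Lindqvist and Romero (Speaker); then Johansson (Chief Whip); then Osei (Committee Chair); then Ibarra, Marino, Greco and Tanaka (Member).
Lindqvist and Romero both have date first returned to the chamber Oct 19, 2006, so the next rule applies.
Lindqvist and Romero both have terms served 5 terms, so the next rule applies.
Lindqvist and Romero both have date of appointment to current office Apr 1, 1994, so the next rule applies.
Among Lindqvist and Romero, alphabetically by surname: Lindqvist before Romero.
Ibarra, Marino, Greco and Tanaka all have date first returned to the chamber Apr 26, 2006, so the next rule applies.
Among Ibarra, Marino, Greco and Tanaka, by terms served (higher first): Ibarra and Marino (10 terms) before Greco and Tanaka (4 terms).
Ibarra and Marino both have date of appointment to current office Apr 6, 1999, so the next rule applies.
Among Ibarra and Marino, alphabetically by surname: Ibarra before Marino.
Greco and Tanaka both have date of appointment to current office Feb 13, 2011, so the next rule applies.
Among Greco and Tanaka, alphabetically by surname: Greco before Tanaka.
Order: Lindqvist, Romero, Johansson, Osei, Ibarra, Marino, Greco, Tanaka.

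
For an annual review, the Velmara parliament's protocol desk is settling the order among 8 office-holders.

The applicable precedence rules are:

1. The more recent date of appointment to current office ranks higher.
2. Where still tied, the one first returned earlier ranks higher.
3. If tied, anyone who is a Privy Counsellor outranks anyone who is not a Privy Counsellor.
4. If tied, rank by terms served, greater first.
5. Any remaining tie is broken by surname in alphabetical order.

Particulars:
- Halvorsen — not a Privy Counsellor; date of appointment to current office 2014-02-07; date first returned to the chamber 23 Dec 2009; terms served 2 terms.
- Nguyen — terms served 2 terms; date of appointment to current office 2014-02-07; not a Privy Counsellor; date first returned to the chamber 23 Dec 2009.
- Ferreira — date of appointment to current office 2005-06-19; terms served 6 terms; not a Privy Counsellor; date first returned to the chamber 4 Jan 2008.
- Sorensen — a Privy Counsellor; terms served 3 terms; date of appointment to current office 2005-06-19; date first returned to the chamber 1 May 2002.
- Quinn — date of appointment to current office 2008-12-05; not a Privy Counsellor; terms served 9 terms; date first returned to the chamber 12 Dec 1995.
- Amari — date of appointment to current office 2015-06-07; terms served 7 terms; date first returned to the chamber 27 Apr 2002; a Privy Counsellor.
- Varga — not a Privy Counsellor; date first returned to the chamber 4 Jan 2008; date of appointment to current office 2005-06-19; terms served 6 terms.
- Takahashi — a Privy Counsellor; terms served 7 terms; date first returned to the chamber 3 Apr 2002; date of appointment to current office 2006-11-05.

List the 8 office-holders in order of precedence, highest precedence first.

Amari, Halvorsen, Nguyen, Quinn, Takahashi, Sorensen, Ferreira, Varga

By date of appointment to current office (later first): Amari (2015-06-07); then Halvorsen and Nguyen (both 2014-02-07); then Quinn (2008-12-05); then Takahashi (2006-11-05); then Sorensen, Ferreira and Varga (each 2005-06-19).
Halvorsen and Nguyen both have date first returned to the chamber 23 Dec 2009, so the next rule applies.
Halvorsen and Nguyen are each not a Privy Counsellor, so the next rule applies.
Halvorsen and Nguyen both have terms served 2 terms, so the next rule applies.
Among Halvorsen and Nguyen, alphabetically by surname: Halvorsen before Nguyen.
Among Sorensen, Ferreira and Varga, by date first returned to the chamber (earlier first): Sorensen (1 May 2002) before Ferreira and Varga (4 Jan 2008).
Ferreira and Varga are each not a Privy Counsellor, so the next rule applies.
Ferreira and Varga both have terms served 6 terms, so the next rule applies.
Among Ferreira and Varga, alphabetically by surname: Ferreira before Varga.
Full order: Amari, Halvorsen, Nguyen, Quinn, Takahashi, Sorensen, Ferreira, Varga.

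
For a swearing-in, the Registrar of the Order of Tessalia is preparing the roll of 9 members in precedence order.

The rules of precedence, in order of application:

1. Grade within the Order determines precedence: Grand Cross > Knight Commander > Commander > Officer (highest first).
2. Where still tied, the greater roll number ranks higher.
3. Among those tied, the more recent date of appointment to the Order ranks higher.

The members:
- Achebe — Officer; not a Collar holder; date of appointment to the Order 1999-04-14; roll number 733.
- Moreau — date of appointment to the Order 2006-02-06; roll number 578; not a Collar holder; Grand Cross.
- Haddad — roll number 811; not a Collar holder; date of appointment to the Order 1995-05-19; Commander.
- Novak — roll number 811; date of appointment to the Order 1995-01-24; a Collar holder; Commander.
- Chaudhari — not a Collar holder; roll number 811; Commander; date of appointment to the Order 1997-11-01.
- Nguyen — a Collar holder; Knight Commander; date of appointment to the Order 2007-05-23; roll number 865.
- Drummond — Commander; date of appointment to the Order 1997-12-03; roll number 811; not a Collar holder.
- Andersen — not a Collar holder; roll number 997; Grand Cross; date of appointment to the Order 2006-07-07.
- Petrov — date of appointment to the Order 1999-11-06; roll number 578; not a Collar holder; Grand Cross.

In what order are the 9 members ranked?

By grade within the Order: Andersen, Moreau and Petrov (Grand Cross); then Nguyen (Knight Commander); then Drummond, Chaudhari, Haddad and Novak (Commander); then Achebe (Officer).
Among Andersen, Moreau and Petrov, by roll number (higher first): Andersen (997) before Moreau and Petrov (578).
Among Moreau and Petrov, by date of appointment to the Order (later first): Moreau (2006-02-06) before Petrov (1999-11-06).
Drummond, Chaudhari, Haddad and Novak all have roll number 811, so the next rule applies.
Among Drummond, Chaudhari, Haddad and Novak, by date of appointment to the Order (later first): Drummond (1997-12-03) before Chaudhari (1997-11-01) before Haddad (1995-05-19) before Novak (1995-01-24).
Full order: Andersen, Moreau, Petrov, Nguyen, Drummond, Chaudhari, Haddad, Novak, Achebe.

Andersen, Moreau, Petrov, Nguyen, Drummond, Chaudhari, Haddad, Novak, Achebe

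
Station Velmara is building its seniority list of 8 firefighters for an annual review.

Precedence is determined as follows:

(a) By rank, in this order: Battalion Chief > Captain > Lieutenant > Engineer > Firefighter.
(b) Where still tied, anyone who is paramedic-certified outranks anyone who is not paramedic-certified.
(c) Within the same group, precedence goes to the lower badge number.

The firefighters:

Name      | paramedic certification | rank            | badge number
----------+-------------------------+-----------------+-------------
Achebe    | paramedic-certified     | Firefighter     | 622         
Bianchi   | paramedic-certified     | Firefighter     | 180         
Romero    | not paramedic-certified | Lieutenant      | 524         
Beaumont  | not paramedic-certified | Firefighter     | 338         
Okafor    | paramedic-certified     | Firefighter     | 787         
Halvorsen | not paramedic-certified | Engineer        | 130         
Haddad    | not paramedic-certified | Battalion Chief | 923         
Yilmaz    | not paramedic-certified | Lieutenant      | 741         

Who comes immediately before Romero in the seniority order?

Haddad

By rank: Haddad (Battalion Chief); then Romero and Yilmaz (Lieutenant); then Halvorsen (Engineer); then Bianchi, Achebe, Okafor and Beaumont (Firefighter).
Romero and Yilmaz are each not paramedic-certified, so the next rule applies.
Among Romero and Yilmaz, by badge number (lower first): Romero (524) before Yilmaz (741).
Among Bianchi, Achebe, Okafor and Beaumont, paramedic-certified before not paramedic-certified: Bianchi, Achebe and Okafor (paramedic-certified) before Beaumont (not paramedic-certified).
Among Bianchi, Achebe and Okafor, by badge number (lower first): Bianchi (180) before Achebe (622) before Okafor (787).
Order: Haddad, Romero, Yilmaz, Halvorsen, Bianchi, Achebe, Okafor, Beaumont.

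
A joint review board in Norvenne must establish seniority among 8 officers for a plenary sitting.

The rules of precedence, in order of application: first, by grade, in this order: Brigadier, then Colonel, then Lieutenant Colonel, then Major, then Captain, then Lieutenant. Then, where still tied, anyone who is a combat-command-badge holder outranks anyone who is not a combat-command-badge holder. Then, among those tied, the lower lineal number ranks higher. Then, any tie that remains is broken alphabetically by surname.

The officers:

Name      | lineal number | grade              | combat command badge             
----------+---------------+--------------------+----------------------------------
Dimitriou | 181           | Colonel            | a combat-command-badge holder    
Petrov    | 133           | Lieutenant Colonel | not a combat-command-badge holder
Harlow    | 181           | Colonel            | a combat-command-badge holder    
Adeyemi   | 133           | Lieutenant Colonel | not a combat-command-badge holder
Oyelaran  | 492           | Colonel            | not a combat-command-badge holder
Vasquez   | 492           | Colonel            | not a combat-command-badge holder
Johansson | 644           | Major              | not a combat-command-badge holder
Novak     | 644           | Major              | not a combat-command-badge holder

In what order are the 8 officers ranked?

Dimitriou, Harlow, Oyelaran, Vasquez, Adeyemi, Petrov, Johansson, Novak

By grade: Dimitriou, Harlow, Oyelaran and Vasquez (Colonel); then Adeyemi and Petrov (Lieutenant Colonel); then Johansson and Novak (Major).
Among Dimitriou, Harlow, Oyelaran and Vasquez, a combat-command-badge holder before not a combat-command-badge holder: Dimitriou and Harlow (a combat-command-badge holder) before Oyelaran and Vasquez (not a combat-command-badge holder).
Dimitriou and Harlow both have lineal number 181, so the next rule applies.
Among Dimitriou and Harlow, alphabetically by surname: Dimitriou before Harlow.
Oyelaran and Vasquez both have lineal number 492, so the next rule applies.
Among Oyelaran and Vasquez, alphabetically by surname: Oyelaran before Vasquez.
Adeyemi and Petrov are each not a combat-command-badge holder, so the next rule applies.
Adeyemi and Petrov both have lineal number 133, so the next rule applies.
Among Adeyemi and Petrov, alphabetically by surname: Adeyemi before Petrov.
Johansson and Novak are each not a combat-command-badge holder, so the next rule applies.
Johansson and Novak both have lineal number 644, so the next rule applies.
Among Johansson and Novak, alphabetically by surname: Johansson before Novak.
Full order: Dimitriou, Harlow, Oyelaran, Vasquez, Adeyemi, Petrov, Johansson, Novak.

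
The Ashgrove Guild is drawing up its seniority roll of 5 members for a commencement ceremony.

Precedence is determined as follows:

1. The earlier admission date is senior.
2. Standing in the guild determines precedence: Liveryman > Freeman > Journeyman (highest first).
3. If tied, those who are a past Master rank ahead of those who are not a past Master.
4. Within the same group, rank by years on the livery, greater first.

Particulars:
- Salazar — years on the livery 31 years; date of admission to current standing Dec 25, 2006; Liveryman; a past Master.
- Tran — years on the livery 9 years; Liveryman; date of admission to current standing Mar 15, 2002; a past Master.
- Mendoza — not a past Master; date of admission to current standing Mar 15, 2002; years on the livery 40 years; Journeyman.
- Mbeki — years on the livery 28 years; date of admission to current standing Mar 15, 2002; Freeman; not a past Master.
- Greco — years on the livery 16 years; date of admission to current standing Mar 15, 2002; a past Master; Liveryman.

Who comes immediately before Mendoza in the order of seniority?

Mbeki

By date of admission to current standing (earlier first): Greco, Tran, Mbeki and Mendoza (each Mar 15, 2002); then Salazar (Dec 25, 2006).
Among Greco, Tran, Mbeki and Mendoza, by standing in the guild: Greco and Tran (Liveryman) before Mbeki (Freeman) before Mendoza (Journeyman).
Greco and Tran are each a past Master, so the next rule applies.
Among Greco and Tran, by years on the livery (higher first): Greco (16 years) before Tran (9 years).
Order: Greco, Tran, Mbeki, Mendoza, Salazar.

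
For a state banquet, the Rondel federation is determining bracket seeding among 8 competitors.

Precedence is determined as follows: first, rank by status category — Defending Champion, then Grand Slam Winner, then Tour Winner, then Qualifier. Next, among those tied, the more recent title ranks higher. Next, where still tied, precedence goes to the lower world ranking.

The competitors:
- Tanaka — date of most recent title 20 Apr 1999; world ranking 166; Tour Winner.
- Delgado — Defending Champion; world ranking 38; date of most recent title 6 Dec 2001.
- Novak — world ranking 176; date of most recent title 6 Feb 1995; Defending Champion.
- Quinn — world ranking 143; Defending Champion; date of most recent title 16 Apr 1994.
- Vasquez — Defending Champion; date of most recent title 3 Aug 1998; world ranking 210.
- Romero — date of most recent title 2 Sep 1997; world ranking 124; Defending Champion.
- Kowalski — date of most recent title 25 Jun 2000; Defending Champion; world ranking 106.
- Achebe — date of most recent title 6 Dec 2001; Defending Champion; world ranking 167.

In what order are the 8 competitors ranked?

Delgado, Achebe, Kowalski, Vasquez, Romero, Novak, Quinn, Tanaka

By status category: Delgado, Achebe, Kowalski, Vasquez, Romero, Novak and Quinn (Defending Champion); then Tanaka (Tour Winner).
Among Delgado, Achebe, Kowalski, Vasquez, Romero, Novak and Quinn, by date of most recent title (later first): Delgado and Achebe (6 Dec 2001) before Kowalski (25 Jun 2000) before Vasquez (3 Aug 1998) before Romero (2 Sep 1997) before Novak (6 Feb 1995) before Quinn (16 Apr 1994).
Among Delgado and Achebe, by world ranking (lower first): Delgado (38) before Achebe (167).
Full order: Delgado, Achebe, Kowalski, Vasquez, Romero, Novak, Quinn, Tanaka.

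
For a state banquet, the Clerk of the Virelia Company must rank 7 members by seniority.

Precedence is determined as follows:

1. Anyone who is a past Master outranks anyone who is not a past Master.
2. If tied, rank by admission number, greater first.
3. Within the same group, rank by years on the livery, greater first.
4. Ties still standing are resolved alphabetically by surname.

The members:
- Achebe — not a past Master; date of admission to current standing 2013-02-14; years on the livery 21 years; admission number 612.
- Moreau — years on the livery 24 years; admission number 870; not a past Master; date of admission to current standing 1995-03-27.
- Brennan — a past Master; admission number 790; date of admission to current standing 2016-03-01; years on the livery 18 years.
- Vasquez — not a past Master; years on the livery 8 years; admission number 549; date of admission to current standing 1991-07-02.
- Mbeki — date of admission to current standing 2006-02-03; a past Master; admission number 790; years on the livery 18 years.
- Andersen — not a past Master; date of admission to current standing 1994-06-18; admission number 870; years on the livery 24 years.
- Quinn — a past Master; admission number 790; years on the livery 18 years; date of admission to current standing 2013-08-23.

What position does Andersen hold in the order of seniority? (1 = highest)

By the first rule: Brennan, Mbeki and Quinn (each a past Master); then Andersen, Moreau, Achebe and Vasquez (each not a past Master).
Brennan, Mbeki and Quinn all have admission number 790, so the next rule applies.
Brennan, Mbeki and Quinn all have years on the livery 18 years, so the next rule applies.
Among Brennan, Mbeki and Quinn, alphabetically by surname: Brennan before Mbeki before Quinn.
Among Andersen, Moreau, Achebe and Vasquez, by admission number (higher first): Andersen and Moreau (870) before Achebe (612) before Vasquez (549).
Andersen and Moreau both have years on the livery 24 years, so the next rule applies.
Among Andersen and Moreau, alphabetically by surname: Andersen before Moreau.
Order: Brennan, Mbeki, Quinn, Andersen, Moreau, Achebe, Vasquez. So position 4.

4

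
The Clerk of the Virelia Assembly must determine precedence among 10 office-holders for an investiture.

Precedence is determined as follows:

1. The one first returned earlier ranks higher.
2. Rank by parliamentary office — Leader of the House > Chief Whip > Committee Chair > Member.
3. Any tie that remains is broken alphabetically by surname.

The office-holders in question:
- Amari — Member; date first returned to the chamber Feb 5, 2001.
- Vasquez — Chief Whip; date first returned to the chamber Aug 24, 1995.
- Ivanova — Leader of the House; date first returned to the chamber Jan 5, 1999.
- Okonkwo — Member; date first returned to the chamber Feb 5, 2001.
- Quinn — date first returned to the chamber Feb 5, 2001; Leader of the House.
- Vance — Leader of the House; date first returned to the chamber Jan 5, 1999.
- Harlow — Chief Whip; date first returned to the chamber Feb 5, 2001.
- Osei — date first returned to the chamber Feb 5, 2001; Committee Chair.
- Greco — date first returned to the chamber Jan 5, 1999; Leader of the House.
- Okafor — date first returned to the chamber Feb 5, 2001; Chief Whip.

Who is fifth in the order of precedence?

By date first returned to the chamber (earlier first): Vasquez (Aug 24, 1995); then Greco, Ivanova and Vance (each Jan 5, 1999); then Quinn, Harlow, Okafor, Osei, Amari and Okonkwo (each Feb 5, 2001).
Greco, Ivanova and Vance are each Leader of the House, so the next rule applies.
Among Greco, Ivanova and Vance, alphabetically by surname: Greco before Ivanova before Vance.
Among Quinn, Harlow, Okafor, Osei, Amari and Okonkwo, by parliamentary office: Quinn (Leader of the House) before Harlow and Okafor (Chief Whip) before Osei (Committee Chair) before Amari and Okonkwo (Member).
Among Harlow and Okafor, alphabetically by surname: Harlow before Okafor.
Among Amari and Okonkwo, alphabetically by surname: Amari before Okonkwo.
Order: Vasquez, Greco, Ivanova, Vance, Quinn, Harlow, Okafor, Osei, Amari, Okonkwo.

Quinn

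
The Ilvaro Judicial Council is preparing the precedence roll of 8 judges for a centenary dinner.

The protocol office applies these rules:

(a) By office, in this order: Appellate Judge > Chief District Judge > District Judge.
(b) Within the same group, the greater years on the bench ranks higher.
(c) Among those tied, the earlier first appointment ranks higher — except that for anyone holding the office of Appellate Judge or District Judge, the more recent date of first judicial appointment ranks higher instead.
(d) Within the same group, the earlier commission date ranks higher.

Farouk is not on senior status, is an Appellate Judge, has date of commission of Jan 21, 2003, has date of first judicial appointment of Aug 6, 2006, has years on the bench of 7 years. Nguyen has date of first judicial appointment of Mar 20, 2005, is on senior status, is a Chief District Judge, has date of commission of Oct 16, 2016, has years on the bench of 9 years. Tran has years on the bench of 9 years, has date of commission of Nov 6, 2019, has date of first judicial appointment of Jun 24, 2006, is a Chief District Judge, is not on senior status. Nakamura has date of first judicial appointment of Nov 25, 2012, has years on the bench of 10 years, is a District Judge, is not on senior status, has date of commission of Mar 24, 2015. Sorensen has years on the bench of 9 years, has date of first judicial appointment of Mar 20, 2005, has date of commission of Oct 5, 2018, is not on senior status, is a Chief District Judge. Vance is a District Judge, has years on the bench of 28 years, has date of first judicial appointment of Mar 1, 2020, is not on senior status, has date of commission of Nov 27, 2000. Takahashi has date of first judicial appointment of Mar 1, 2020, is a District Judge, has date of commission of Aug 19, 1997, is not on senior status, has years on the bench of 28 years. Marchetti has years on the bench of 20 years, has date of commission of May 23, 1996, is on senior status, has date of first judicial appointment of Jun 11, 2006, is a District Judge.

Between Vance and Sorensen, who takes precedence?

Sorensen

By office: Farouk (Appellate Judge); then Nguyen, Sorensen and Tran (Chief District Judge); then Takahashi, Vance, Marchetti and Nakamura (District Judge).
Nguyen, Sorensen and Tran all have years on the bench 9 years, so the next rule applies.
Among Nguyen, Sorensen and Tran, by date of first judicial appointment (earlier first): Nguyen and Sorensen (Mar 20, 2005) before Tran (Jun 24, 2006).
Among Nguyen and Sorensen, by date of commission (earlier first): Nguyen (Oct 16, 2016) before Sorensen (Oct 5, 2018).
Among Takahashi, Vance, Marchetti and Nakamura, by years on the bench (higher first): Takahashi and Vance (28 years) before Marchetti (20 years) before Nakamura (10 years).
Takahashi and Vance both have date of first judicial appointment Mar 1, 2020, so the next rule applies.
Among Takahashi and Vance, by date of commission (earlier first): Takahashi (Aug 19, 1997) before Vance (Nov 27, 2000).
So Sorensen takes precedence.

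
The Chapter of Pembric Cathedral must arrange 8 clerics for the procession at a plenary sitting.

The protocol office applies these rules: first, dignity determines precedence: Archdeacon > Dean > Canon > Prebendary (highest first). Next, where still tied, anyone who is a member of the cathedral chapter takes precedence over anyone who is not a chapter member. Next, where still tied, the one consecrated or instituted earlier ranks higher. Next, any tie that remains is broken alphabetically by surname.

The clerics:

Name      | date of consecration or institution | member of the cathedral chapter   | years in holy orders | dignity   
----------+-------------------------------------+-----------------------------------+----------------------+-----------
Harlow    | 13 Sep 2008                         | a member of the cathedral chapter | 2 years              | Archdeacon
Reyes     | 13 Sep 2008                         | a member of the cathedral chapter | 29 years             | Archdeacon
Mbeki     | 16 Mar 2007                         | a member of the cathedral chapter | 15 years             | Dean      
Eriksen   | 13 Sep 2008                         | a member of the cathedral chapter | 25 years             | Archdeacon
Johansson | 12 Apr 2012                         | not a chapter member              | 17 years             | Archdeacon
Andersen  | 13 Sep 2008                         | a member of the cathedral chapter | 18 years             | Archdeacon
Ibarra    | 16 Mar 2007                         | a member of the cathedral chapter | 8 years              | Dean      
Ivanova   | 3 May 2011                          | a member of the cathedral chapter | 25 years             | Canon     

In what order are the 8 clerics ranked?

By dignity: Andersen, Eriksen, Harlow, Reyes and Johansson (Archdeacon); then Ibarra and Mbeki (Dean); then Ivanova (Canon).
Among Andersen, Eriksen, Harlow, Reyes and Johansson, a member of the cathedral chapter before not a chapter member: Andersen, Eriksen, Harlow and Reyes (a member of the cathedral chapter) before Johansson (not a chapter member).
Andersen, Eriksen, Harlow and Reyes all have date of consecration or institution 13 Sep 2008, so the next rule applies.
Among Andersen, Eriksen, Harlow and Reyes, alphabetically by surname: Andersen before Eriksen before Harlow before Reyes.
Ibarra and Mbeki are each a member of the cathedral chapter, so the next rule applies.
Ibarra and Mbeki both have date of consecration or institution 16 Mar 2007, so the next rule applies.
Among Ibarra and Mbeki, alphabetically by surname: Ibarra before Mbeki.
Full order: Andersen, Eriksen, Harlow, Reyes, Johansson, Ibarra, Mbeki, Ivanova.

Andersen, Eriksen, Harlow, Reyes, Johansson, Ibarra, Mbeki, Ivanova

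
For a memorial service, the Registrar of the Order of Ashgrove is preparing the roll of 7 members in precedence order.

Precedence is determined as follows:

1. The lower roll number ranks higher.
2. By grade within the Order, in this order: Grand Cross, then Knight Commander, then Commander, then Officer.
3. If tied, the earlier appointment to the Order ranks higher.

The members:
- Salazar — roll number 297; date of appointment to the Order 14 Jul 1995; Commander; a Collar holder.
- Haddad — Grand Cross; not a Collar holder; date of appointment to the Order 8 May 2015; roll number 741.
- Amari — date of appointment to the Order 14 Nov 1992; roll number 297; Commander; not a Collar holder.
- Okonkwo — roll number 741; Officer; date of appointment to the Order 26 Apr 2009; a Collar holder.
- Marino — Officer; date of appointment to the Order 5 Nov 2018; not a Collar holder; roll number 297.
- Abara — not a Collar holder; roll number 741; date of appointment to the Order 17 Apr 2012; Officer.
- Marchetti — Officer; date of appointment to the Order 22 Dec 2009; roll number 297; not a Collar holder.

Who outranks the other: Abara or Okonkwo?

Okonkwo

By roll number (lower first): Amari, Salazar, Marchetti and Marino (each 297); then Haddad, Okonkwo and Abara (each 741).
Among Amari, Salazar, Marchetti and Marino, by grade within the Order: Amari and Salazar (Commander) before Marchetti and Marino (Officer).
Among Amari and Salazar, by date of appointment to the Order (earlier first): Amari (14 Nov 1992) before Salazar (14 Jul 1995).
Among Marchetti and Marino, by date of appointment to the Order (earlier first): Marchetti (22 Dec 2009) before Marino (5 Nov 2018).
Among Haddad, Okonkwo and Abara, by grade within the Order: Haddad (Grand Cross) before Okonkwo and Abara (Officer).
Among Okonkwo and Abara, by date of appointment to the Order (earlier first): Okonkwo (26 Apr 2009) before Abara (17 Apr 2012).
So Okonkwo takes precedence.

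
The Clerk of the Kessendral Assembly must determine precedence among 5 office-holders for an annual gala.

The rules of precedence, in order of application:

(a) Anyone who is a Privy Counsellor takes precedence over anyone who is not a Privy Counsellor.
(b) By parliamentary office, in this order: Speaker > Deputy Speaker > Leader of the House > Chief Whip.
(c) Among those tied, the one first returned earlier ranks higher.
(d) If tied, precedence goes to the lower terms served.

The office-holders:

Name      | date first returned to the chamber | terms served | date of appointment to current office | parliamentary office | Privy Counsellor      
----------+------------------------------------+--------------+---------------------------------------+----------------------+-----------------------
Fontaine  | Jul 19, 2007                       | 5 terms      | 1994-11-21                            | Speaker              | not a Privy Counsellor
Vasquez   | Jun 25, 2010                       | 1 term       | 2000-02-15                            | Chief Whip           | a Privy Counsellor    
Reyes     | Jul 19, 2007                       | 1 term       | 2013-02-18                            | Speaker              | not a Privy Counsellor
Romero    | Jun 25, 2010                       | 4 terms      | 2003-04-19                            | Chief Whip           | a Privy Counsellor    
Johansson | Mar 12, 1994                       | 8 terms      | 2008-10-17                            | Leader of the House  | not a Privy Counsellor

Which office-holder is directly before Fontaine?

Reyes

By the first rule: Vasquez and Romero (both a Privy Counsellor); then Reyes, Fontaine and Johansson (each not a Privy Counsellor).
Vasquez and Romero are each Chief Whip, so the next rule applies.
Vasquez and Romero both have date first returned to the chamber Jun 25, 2010, so the next rule applies.
Among Vasquez and Romero, by terms served (lower first): Vasquez (1 term) before Romero (4 terms).
Among Reyes, Fontaine and Johansson, by parliamentary office: Reyes and Fontaine (Speaker) before Johansson (Leader of the House).
Reyes and Fontaine both have date first returned to the chamber Jul 19, 2007, so the next rule applies.
Among Reyes and Fontaine, by terms served (lower first): Reyes (1 term) before Fontaine (5 terms).
Order: Vasquez, Romero, Reyes, Fontaine, Johansson.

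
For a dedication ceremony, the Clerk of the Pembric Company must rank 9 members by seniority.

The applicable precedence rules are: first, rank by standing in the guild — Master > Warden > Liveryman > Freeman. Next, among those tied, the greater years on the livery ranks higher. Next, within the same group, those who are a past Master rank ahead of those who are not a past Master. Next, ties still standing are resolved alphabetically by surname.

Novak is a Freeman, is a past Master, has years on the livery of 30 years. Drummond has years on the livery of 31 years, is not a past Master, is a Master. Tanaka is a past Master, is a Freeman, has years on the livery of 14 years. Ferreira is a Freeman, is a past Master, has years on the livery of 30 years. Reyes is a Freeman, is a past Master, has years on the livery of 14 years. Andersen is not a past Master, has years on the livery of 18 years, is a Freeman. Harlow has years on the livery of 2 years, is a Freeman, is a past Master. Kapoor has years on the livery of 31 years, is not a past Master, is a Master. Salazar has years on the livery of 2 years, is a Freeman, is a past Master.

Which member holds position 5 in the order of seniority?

Andersen

By standing in the guild: Drummond and Kapoor (Master); then Ferreira, Novak, Andersen, Reyes, Tanaka, Harlow and Salazar (Freeman).
Drummond and Kapoor both have years on the livery 31 years, so the next rule applies.
Drummond and Kapoor are each not a past Master, so the next rule applies.
Among Drummond and Kapoor, alphabetically by surname: Drummond before Kapoor.
Among Ferreira, Novak, Andersen, Reyes, Tanaka, Harlow and Salazar, by years on the livery (higher first): Ferreira and Novak (30 years) before Andersen (18 years) before Reyes and Tanaka (14 years) before Harlow and Salazar (2 years).
Ferreira and Novak are each a past Master, so the next rule applies.
Among Ferreira and Novak, alphabetically by surname: Ferreira before Novak.
Reyes and Tanaka are each a past Master, so the next rule applies.
Among Reyes and Tanaka, alphabetically by surname: Reyes before Tanaka.
Harlow and Salazar are each a past Master, so the next rule applies.
Among Harlow and Salazar, alphabetically by surname: Harlow before Salazar.
Order: Drummond, Kapoor, Ferreira, Novak, Andersen, Reyes, Tanaka, Harlow, Salazar.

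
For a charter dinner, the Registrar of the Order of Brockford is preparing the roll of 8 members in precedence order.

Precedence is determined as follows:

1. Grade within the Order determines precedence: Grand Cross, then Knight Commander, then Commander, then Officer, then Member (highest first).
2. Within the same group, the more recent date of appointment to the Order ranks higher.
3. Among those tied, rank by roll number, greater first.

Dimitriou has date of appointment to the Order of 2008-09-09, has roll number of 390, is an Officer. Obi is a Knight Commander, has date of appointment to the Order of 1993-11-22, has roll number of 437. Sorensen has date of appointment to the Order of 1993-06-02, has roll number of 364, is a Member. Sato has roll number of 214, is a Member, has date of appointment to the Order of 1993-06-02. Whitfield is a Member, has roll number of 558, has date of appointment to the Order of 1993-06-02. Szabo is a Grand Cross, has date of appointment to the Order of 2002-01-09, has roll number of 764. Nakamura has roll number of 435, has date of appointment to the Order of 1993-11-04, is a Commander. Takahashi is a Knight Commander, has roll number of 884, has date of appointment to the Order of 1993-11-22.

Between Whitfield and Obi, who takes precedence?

Obi

By grade within the Order: Szabo (Grand Cross); then Takahashi and Obi (Knight Commander); then Nakamura (Commander); then Dimitriou (Officer); then Whitfield, Sorensen and Sato (Member).
Takahashi and Obi both have date of appointment to the Order 1993-11-22, so the next rule applies.
Among Takahashi and Obi, by roll number (higher first): Takahashi (884) before Obi (437).
Whitfield, Sorensen and Sato all have date of appointment to the Order 1993-06-02, so the next rule applies.
Among Whitfield, Sorensen and Sato, by roll number (higher first): Whitfield (558) before Sorensen (364) before Sato (214).
So Obi takes precedence.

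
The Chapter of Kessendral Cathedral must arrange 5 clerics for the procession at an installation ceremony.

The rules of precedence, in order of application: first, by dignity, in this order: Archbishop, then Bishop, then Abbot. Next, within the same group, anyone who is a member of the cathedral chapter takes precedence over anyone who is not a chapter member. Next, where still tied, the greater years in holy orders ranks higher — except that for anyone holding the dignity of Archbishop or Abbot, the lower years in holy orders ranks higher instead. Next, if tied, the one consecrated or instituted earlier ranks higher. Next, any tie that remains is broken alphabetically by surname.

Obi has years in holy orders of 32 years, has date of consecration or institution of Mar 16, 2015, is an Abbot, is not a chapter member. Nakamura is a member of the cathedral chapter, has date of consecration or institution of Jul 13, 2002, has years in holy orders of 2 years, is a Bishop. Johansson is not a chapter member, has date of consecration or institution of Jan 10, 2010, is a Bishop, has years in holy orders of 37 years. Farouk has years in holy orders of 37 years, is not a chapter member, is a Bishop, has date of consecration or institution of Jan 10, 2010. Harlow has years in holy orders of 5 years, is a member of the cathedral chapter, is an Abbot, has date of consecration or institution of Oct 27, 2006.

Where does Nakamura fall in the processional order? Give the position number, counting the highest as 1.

1

By dignity: Nakamura, Farouk and Johansson (Bishop); then Harlow and Obi (Abbot).
Among Nakamura, Farouk and Johansson, a member of the cathedral chapter before not a chapter member: Nakamura (a member of the cathedral chapter) before Farouk and Johansson (not a chapter member).
Farouk and Johansson both have years in holy orders 37 years, so the next rule applies.
Farouk and Johansson both have date of consecration or institution Jan 10, 2010, so the next rule applies.
Among Farouk and Johansson, alphabetically by surname: Farouk before Johansson.
Among Harlow and Obi, a member of the cathedral chapter before not a chapter member: Harlow (a member of the cathedral chapter) before Obi (not a chapter member).
Order: Nakamura, Farouk, Johansson, Harlow, Obi. So position 1.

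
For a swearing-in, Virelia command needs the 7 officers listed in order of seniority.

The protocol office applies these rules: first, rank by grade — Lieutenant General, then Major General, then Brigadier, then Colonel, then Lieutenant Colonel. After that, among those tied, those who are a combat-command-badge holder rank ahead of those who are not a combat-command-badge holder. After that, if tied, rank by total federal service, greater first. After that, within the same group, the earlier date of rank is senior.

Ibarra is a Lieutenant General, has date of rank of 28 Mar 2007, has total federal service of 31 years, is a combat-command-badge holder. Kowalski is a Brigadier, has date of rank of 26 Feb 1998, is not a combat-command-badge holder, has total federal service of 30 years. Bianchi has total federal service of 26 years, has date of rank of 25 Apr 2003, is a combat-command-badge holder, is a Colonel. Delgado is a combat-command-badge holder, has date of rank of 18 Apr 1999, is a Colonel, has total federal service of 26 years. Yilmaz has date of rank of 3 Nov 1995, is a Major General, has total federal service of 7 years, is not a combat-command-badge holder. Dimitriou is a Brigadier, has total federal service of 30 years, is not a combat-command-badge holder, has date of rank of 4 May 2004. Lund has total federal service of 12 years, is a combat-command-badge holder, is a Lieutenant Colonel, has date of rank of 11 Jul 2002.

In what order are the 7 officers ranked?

Ibarra, Yilmaz, Kowalski, Dimitriou, Delgado, Bianchi, Lund

By grade: Ibarra (Lieutenant General); then Yilmaz (Major General); then Kowalski and Dimitriou (Brigadier); then Delgado and Bianchi (Colonel); then Lund (Lieutenant Colonel).
Kowalski and Dimitriou are each not a combat-command-badge holder, so the next rule applies.
Kowalski and Dimitriou both have total federal service 30 years, so the next rule applies.
Among Kowalski and Dimitriou, by date of rank (earlier first): Kowalski (26 Feb 1998) before Dimitriou (4 May 2004).
Delgado and Bianchi are each a combat-command-badge holder, so the next rule applies.
Delgado and Bianchi both have total federal service 26 years, so the next rule applies.
Among Delgado and Bianchi, by date of rank (earlier first): Delgado (18 Apr 1999) before Bianchi (25 Apr 2003).
Full order: Ibarra, Yilmaz, Kowalski, Dimitriou, Delgado, Bianchi, Lund.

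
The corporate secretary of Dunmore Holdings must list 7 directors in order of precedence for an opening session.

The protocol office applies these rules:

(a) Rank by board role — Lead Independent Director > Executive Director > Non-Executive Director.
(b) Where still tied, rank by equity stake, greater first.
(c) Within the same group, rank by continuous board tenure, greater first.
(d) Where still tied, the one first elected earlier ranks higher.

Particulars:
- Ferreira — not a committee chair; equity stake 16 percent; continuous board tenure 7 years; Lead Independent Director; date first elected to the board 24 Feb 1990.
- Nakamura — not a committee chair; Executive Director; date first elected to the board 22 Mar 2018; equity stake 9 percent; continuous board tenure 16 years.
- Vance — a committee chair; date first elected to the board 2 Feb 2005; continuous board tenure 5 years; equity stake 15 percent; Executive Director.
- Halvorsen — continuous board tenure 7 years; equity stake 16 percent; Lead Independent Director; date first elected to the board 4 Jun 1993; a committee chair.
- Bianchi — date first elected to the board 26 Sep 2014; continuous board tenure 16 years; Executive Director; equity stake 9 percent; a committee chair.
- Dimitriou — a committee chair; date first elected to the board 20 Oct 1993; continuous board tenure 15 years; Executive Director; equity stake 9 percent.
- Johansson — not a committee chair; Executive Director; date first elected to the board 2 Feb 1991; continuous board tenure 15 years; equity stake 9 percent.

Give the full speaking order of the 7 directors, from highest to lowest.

Ferreira, Halvorsen, Vance, Bianchi, Nakamura, Johansson, Dimitriou

By board role: Ferreira and Halvorsen (Lead Independent Director); then Vance, Bianchi, Nakamura, Johansson and Dimitriou (Executive Director).
Ferreira and Halvorsen both have equity stake 16 percent, so the next rule applies.
Ferreira and Halvorsen both have continuous board tenure 7 years, so the next rule applies.
Among Ferreira and Halvorsen, by date first elected to the board (earlier first): Ferreira (24 Feb 1990) before Halvorsen (4 Jun 1993).
Among Vance, Bianchi, Nakamura, Johansson and Dimitriou, by equity stake (higher first): Vance (15 percent) before Bianchi, Nakamura, Johansson and Dimitriou (9 percent).
Among Bianchi, Nakamura, Johansson and Dimitriou, by continuous board tenure (higher first): Bianchi and Nakamura (16 years) before Johansson and Dimitriou (15 years).
Among Bianchi and Nakamura, by date first elected to the board (earlier first): Bianchi (26 Sep 2014) before Nakamura (22 Mar 2018).
Among Johansson and Dimitriou, by date first elected to the board (earlier first): Johansson (2 Feb 1991) before Dimitriou (20 Oct 1993).
Full order: Ferreira, Halvorsen, Vance, Bianchi, Nakamura, Johansson, Dimitriou.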